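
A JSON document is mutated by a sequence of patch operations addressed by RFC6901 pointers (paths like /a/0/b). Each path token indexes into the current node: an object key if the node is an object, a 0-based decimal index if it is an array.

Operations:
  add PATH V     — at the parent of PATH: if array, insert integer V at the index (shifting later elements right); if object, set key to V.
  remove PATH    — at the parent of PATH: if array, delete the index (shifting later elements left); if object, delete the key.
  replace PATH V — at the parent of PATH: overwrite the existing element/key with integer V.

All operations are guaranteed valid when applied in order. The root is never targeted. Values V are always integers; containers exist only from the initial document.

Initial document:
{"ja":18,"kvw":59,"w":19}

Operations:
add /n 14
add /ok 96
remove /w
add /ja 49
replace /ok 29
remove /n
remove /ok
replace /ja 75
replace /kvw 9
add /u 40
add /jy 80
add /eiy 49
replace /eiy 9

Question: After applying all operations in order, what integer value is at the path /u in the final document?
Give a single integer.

Answer: 40

Derivation:
After op 1 (add /n 14): {"ja":18,"kvw":59,"n":14,"w":19}
After op 2 (add /ok 96): {"ja":18,"kvw":59,"n":14,"ok":96,"w":19}
After op 3 (remove /w): {"ja":18,"kvw":59,"n":14,"ok":96}
After op 4 (add /ja 49): {"ja":49,"kvw":59,"n":14,"ok":96}
After op 5 (replace /ok 29): {"ja":49,"kvw":59,"n":14,"ok":29}
After op 6 (remove /n): {"ja":49,"kvw":59,"ok":29}
After op 7 (remove /ok): {"ja":49,"kvw":59}
After op 8 (replace /ja 75): {"ja":75,"kvw":59}
After op 9 (replace /kvw 9): {"ja":75,"kvw":9}
After op 10 (add /u 40): {"ja":75,"kvw":9,"u":40}
After op 11 (add /jy 80): {"ja":75,"jy":80,"kvw":9,"u":40}
After op 12 (add /eiy 49): {"eiy":49,"ja":75,"jy":80,"kvw":9,"u":40}
After op 13 (replace /eiy 9): {"eiy":9,"ja":75,"jy":80,"kvw":9,"u":40}
Value at /u: 40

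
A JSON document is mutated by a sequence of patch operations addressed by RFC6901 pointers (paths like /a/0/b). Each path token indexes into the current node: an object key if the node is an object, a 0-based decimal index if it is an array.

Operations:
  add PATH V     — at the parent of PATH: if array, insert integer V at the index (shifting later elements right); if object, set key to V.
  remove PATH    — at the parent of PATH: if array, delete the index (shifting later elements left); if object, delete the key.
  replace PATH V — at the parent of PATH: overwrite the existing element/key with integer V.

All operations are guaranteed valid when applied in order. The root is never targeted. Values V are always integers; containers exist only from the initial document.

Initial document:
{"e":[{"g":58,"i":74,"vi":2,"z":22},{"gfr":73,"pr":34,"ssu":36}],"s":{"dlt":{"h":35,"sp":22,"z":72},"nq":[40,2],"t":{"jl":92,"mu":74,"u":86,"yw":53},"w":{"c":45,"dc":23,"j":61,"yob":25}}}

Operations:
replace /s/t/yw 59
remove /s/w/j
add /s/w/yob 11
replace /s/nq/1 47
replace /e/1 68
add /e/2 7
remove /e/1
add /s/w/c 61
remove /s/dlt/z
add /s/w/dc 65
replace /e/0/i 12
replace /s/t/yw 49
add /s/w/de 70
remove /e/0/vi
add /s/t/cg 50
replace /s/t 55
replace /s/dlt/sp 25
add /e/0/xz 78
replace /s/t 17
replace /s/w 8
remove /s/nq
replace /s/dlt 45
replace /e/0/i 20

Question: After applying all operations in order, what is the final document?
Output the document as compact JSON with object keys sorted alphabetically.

Answer: {"e":[{"g":58,"i":20,"xz":78,"z":22},7],"s":{"dlt":45,"t":17,"w":8}}

Derivation:
After op 1 (replace /s/t/yw 59): {"e":[{"g":58,"i":74,"vi":2,"z":22},{"gfr":73,"pr":34,"ssu":36}],"s":{"dlt":{"h":35,"sp":22,"z":72},"nq":[40,2],"t":{"jl":92,"mu":74,"u":86,"yw":59},"w":{"c":45,"dc":23,"j":61,"yob":25}}}
After op 2 (remove /s/w/j): {"e":[{"g":58,"i":74,"vi":2,"z":22},{"gfr":73,"pr":34,"ssu":36}],"s":{"dlt":{"h":35,"sp":22,"z":72},"nq":[40,2],"t":{"jl":92,"mu":74,"u":86,"yw":59},"w":{"c":45,"dc":23,"yob":25}}}
After op 3 (add /s/w/yob 11): {"e":[{"g":58,"i":74,"vi":2,"z":22},{"gfr":73,"pr":34,"ssu":36}],"s":{"dlt":{"h":35,"sp":22,"z":72},"nq":[40,2],"t":{"jl":92,"mu":74,"u":86,"yw":59},"w":{"c":45,"dc":23,"yob":11}}}
After op 4 (replace /s/nq/1 47): {"e":[{"g":58,"i":74,"vi":2,"z":22},{"gfr":73,"pr":34,"ssu":36}],"s":{"dlt":{"h":35,"sp":22,"z":72},"nq":[40,47],"t":{"jl":92,"mu":74,"u":86,"yw":59},"w":{"c":45,"dc":23,"yob":11}}}
After op 5 (replace /e/1 68): {"e":[{"g":58,"i":74,"vi":2,"z":22},68],"s":{"dlt":{"h":35,"sp":22,"z":72},"nq":[40,47],"t":{"jl":92,"mu":74,"u":86,"yw":59},"w":{"c":45,"dc":23,"yob":11}}}
After op 6 (add /e/2 7): {"e":[{"g":58,"i":74,"vi":2,"z":22},68,7],"s":{"dlt":{"h":35,"sp":22,"z":72},"nq":[40,47],"t":{"jl":92,"mu":74,"u":86,"yw":59},"w":{"c":45,"dc":23,"yob":11}}}
After op 7 (remove /e/1): {"e":[{"g":58,"i":74,"vi":2,"z":22},7],"s":{"dlt":{"h":35,"sp":22,"z":72},"nq":[40,47],"t":{"jl":92,"mu":74,"u":86,"yw":59},"w":{"c":45,"dc":23,"yob":11}}}
After op 8 (add /s/w/c 61): {"e":[{"g":58,"i":74,"vi":2,"z":22},7],"s":{"dlt":{"h":35,"sp":22,"z":72},"nq":[40,47],"t":{"jl":92,"mu":74,"u":86,"yw":59},"w":{"c":61,"dc":23,"yob":11}}}
After op 9 (remove /s/dlt/z): {"e":[{"g":58,"i":74,"vi":2,"z":22},7],"s":{"dlt":{"h":35,"sp":22},"nq":[40,47],"t":{"jl":92,"mu":74,"u":86,"yw":59},"w":{"c":61,"dc":23,"yob":11}}}
After op 10 (add /s/w/dc 65): {"e":[{"g":58,"i":74,"vi":2,"z":22},7],"s":{"dlt":{"h":35,"sp":22},"nq":[40,47],"t":{"jl":92,"mu":74,"u":86,"yw":59},"w":{"c":61,"dc":65,"yob":11}}}
After op 11 (replace /e/0/i 12): {"e":[{"g":58,"i":12,"vi":2,"z":22},7],"s":{"dlt":{"h":35,"sp":22},"nq":[40,47],"t":{"jl":92,"mu":74,"u":86,"yw":59},"w":{"c":61,"dc":65,"yob":11}}}
After op 12 (replace /s/t/yw 49): {"e":[{"g":58,"i":12,"vi":2,"z":22},7],"s":{"dlt":{"h":35,"sp":22},"nq":[40,47],"t":{"jl":92,"mu":74,"u":86,"yw":49},"w":{"c":61,"dc":65,"yob":11}}}
After op 13 (add /s/w/de 70): {"e":[{"g":58,"i":12,"vi":2,"z":22},7],"s":{"dlt":{"h":35,"sp":22},"nq":[40,47],"t":{"jl":92,"mu":74,"u":86,"yw":49},"w":{"c":61,"dc":65,"de":70,"yob":11}}}
After op 14 (remove /e/0/vi): {"e":[{"g":58,"i":12,"z":22},7],"s":{"dlt":{"h":35,"sp":22},"nq":[40,47],"t":{"jl":92,"mu":74,"u":86,"yw":49},"w":{"c":61,"dc":65,"de":70,"yob":11}}}
After op 15 (add /s/t/cg 50): {"e":[{"g":58,"i":12,"z":22},7],"s":{"dlt":{"h":35,"sp":22},"nq":[40,47],"t":{"cg":50,"jl":92,"mu":74,"u":86,"yw":49},"w":{"c":61,"dc":65,"de":70,"yob":11}}}
After op 16 (replace /s/t 55): {"e":[{"g":58,"i":12,"z":22},7],"s":{"dlt":{"h":35,"sp":22},"nq":[40,47],"t":55,"w":{"c":61,"dc":65,"de":70,"yob":11}}}
After op 17 (replace /s/dlt/sp 25): {"e":[{"g":58,"i":12,"z":22},7],"s":{"dlt":{"h":35,"sp":25},"nq":[40,47],"t":55,"w":{"c":61,"dc":65,"de":70,"yob":11}}}
After op 18 (add /e/0/xz 78): {"e":[{"g":58,"i":12,"xz":78,"z":22},7],"s":{"dlt":{"h":35,"sp":25},"nq":[40,47],"t":55,"w":{"c":61,"dc":65,"de":70,"yob":11}}}
After op 19 (replace /s/t 17): {"e":[{"g":58,"i":12,"xz":78,"z":22},7],"s":{"dlt":{"h":35,"sp":25},"nq":[40,47],"t":17,"w":{"c":61,"dc":65,"de":70,"yob":11}}}
After op 20 (replace /s/w 8): {"e":[{"g":58,"i":12,"xz":78,"z":22},7],"s":{"dlt":{"h":35,"sp":25},"nq":[40,47],"t":17,"w":8}}
After op 21 (remove /s/nq): {"e":[{"g":58,"i":12,"xz":78,"z":22},7],"s":{"dlt":{"h":35,"sp":25},"t":17,"w":8}}
After op 22 (replace /s/dlt 45): {"e":[{"g":58,"i":12,"xz":78,"z":22},7],"s":{"dlt":45,"t":17,"w":8}}
After op 23 (replace /e/0/i 20): {"e":[{"g":58,"i":20,"xz":78,"z":22},7],"s":{"dlt":45,"t":17,"w":8}}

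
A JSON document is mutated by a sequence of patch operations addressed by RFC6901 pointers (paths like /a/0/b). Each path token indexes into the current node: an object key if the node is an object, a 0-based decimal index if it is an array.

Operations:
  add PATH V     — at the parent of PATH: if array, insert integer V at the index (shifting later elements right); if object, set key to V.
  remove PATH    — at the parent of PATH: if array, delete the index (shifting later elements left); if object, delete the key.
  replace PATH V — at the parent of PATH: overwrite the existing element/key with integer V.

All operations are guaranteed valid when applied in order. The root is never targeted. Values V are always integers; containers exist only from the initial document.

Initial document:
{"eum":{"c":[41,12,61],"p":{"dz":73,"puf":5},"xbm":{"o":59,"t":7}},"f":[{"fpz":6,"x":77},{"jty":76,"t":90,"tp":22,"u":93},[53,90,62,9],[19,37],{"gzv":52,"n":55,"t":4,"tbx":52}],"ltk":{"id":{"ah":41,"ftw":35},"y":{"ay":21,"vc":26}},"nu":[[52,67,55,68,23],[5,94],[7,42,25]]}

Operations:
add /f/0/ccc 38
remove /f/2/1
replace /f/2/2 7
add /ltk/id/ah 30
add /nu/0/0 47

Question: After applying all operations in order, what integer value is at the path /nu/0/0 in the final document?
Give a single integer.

After op 1 (add /f/0/ccc 38): {"eum":{"c":[41,12,61],"p":{"dz":73,"puf":5},"xbm":{"o":59,"t":7}},"f":[{"ccc":38,"fpz":6,"x":77},{"jty":76,"t":90,"tp":22,"u":93},[53,90,62,9],[19,37],{"gzv":52,"n":55,"t":4,"tbx":52}],"ltk":{"id":{"ah":41,"ftw":35},"y":{"ay":21,"vc":26}},"nu":[[52,67,55,68,23],[5,94],[7,42,25]]}
After op 2 (remove /f/2/1): {"eum":{"c":[41,12,61],"p":{"dz":73,"puf":5},"xbm":{"o":59,"t":7}},"f":[{"ccc":38,"fpz":6,"x":77},{"jty":76,"t":90,"tp":22,"u":93},[53,62,9],[19,37],{"gzv":52,"n":55,"t":4,"tbx":52}],"ltk":{"id":{"ah":41,"ftw":35},"y":{"ay":21,"vc":26}},"nu":[[52,67,55,68,23],[5,94],[7,42,25]]}
After op 3 (replace /f/2/2 7): {"eum":{"c":[41,12,61],"p":{"dz":73,"puf":5},"xbm":{"o":59,"t":7}},"f":[{"ccc":38,"fpz":6,"x":77},{"jty":76,"t":90,"tp":22,"u":93},[53,62,7],[19,37],{"gzv":52,"n":55,"t":4,"tbx":52}],"ltk":{"id":{"ah":41,"ftw":35},"y":{"ay":21,"vc":26}},"nu":[[52,67,55,68,23],[5,94],[7,42,25]]}
After op 4 (add /ltk/id/ah 30): {"eum":{"c":[41,12,61],"p":{"dz":73,"puf":5},"xbm":{"o":59,"t":7}},"f":[{"ccc":38,"fpz":6,"x":77},{"jty":76,"t":90,"tp":22,"u":93},[53,62,7],[19,37],{"gzv":52,"n":55,"t":4,"tbx":52}],"ltk":{"id":{"ah":30,"ftw":35},"y":{"ay":21,"vc":26}},"nu":[[52,67,55,68,23],[5,94],[7,42,25]]}
After op 5 (add /nu/0/0 47): {"eum":{"c":[41,12,61],"p":{"dz":73,"puf":5},"xbm":{"o":59,"t":7}},"f":[{"ccc":38,"fpz":6,"x":77},{"jty":76,"t":90,"tp":22,"u":93},[53,62,7],[19,37],{"gzv":52,"n":55,"t":4,"tbx":52}],"ltk":{"id":{"ah":30,"ftw":35},"y":{"ay":21,"vc":26}},"nu":[[47,52,67,55,68,23],[5,94],[7,42,25]]}
Value at /nu/0/0: 47

Answer: 47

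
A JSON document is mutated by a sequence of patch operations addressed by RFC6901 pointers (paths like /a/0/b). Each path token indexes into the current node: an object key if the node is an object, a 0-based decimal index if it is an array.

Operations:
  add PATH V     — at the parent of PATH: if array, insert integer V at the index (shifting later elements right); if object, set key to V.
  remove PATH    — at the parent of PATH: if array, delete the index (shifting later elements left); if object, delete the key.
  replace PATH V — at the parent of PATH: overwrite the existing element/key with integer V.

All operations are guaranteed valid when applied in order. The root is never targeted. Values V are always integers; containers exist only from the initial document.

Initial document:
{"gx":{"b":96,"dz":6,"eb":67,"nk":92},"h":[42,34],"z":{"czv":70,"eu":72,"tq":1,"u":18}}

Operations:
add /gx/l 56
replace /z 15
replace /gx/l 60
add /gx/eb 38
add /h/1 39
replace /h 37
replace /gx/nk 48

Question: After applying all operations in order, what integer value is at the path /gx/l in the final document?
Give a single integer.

After op 1 (add /gx/l 56): {"gx":{"b":96,"dz":6,"eb":67,"l":56,"nk":92},"h":[42,34],"z":{"czv":70,"eu":72,"tq":1,"u":18}}
After op 2 (replace /z 15): {"gx":{"b":96,"dz":6,"eb":67,"l":56,"nk":92},"h":[42,34],"z":15}
After op 3 (replace /gx/l 60): {"gx":{"b":96,"dz":6,"eb":67,"l":60,"nk":92},"h":[42,34],"z":15}
After op 4 (add /gx/eb 38): {"gx":{"b":96,"dz":6,"eb":38,"l":60,"nk":92},"h":[42,34],"z":15}
After op 5 (add /h/1 39): {"gx":{"b":96,"dz":6,"eb":38,"l":60,"nk":92},"h":[42,39,34],"z":15}
After op 6 (replace /h 37): {"gx":{"b":96,"dz":6,"eb":38,"l":60,"nk":92},"h":37,"z":15}
After op 7 (replace /gx/nk 48): {"gx":{"b":96,"dz":6,"eb":38,"l":60,"nk":48},"h":37,"z":15}
Value at /gx/l: 60

Answer: 60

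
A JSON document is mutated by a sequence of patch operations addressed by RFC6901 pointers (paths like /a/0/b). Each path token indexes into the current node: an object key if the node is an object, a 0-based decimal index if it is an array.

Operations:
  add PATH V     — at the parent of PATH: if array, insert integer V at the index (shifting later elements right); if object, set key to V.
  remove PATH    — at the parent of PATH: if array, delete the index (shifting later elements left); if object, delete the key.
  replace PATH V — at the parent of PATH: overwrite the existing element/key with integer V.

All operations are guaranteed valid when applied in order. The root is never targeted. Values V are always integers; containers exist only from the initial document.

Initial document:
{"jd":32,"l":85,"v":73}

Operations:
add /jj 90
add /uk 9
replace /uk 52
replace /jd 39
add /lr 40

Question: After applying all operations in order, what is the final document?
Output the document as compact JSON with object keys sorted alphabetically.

Answer: {"jd":39,"jj":90,"l":85,"lr":40,"uk":52,"v":73}

Derivation:
After op 1 (add /jj 90): {"jd":32,"jj":90,"l":85,"v":73}
After op 2 (add /uk 9): {"jd":32,"jj":90,"l":85,"uk":9,"v":73}
After op 3 (replace /uk 52): {"jd":32,"jj":90,"l":85,"uk":52,"v":73}
After op 4 (replace /jd 39): {"jd":39,"jj":90,"l":85,"uk":52,"v":73}
After op 5 (add /lr 40): {"jd":39,"jj":90,"l":85,"lr":40,"uk":52,"v":73}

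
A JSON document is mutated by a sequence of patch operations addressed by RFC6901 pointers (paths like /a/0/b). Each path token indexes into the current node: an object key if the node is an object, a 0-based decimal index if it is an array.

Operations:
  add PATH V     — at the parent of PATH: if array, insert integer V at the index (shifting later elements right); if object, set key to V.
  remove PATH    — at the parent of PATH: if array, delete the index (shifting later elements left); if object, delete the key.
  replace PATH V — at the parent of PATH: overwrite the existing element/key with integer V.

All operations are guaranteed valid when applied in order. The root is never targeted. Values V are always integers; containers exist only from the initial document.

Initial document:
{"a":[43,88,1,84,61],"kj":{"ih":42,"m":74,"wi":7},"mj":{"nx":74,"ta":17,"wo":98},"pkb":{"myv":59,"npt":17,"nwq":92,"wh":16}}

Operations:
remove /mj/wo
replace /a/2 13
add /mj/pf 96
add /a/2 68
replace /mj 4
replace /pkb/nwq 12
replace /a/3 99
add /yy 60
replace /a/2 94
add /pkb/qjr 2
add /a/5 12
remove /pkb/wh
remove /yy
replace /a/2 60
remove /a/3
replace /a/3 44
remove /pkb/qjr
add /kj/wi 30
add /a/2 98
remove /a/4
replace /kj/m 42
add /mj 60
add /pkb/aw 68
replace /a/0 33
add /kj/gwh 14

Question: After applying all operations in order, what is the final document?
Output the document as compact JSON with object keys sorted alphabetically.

Answer: {"a":[33,88,98,60,12,61],"kj":{"gwh":14,"ih":42,"m":42,"wi":30},"mj":60,"pkb":{"aw":68,"myv":59,"npt":17,"nwq":12}}

Derivation:
After op 1 (remove /mj/wo): {"a":[43,88,1,84,61],"kj":{"ih":42,"m":74,"wi":7},"mj":{"nx":74,"ta":17},"pkb":{"myv":59,"npt":17,"nwq":92,"wh":16}}
After op 2 (replace /a/2 13): {"a":[43,88,13,84,61],"kj":{"ih":42,"m":74,"wi":7},"mj":{"nx":74,"ta":17},"pkb":{"myv":59,"npt":17,"nwq":92,"wh":16}}
After op 3 (add /mj/pf 96): {"a":[43,88,13,84,61],"kj":{"ih":42,"m":74,"wi":7},"mj":{"nx":74,"pf":96,"ta":17},"pkb":{"myv":59,"npt":17,"nwq":92,"wh":16}}
After op 4 (add /a/2 68): {"a":[43,88,68,13,84,61],"kj":{"ih":42,"m":74,"wi":7},"mj":{"nx":74,"pf":96,"ta":17},"pkb":{"myv":59,"npt":17,"nwq":92,"wh":16}}
After op 5 (replace /mj 4): {"a":[43,88,68,13,84,61],"kj":{"ih":42,"m":74,"wi":7},"mj":4,"pkb":{"myv":59,"npt":17,"nwq":92,"wh":16}}
After op 6 (replace /pkb/nwq 12): {"a":[43,88,68,13,84,61],"kj":{"ih":42,"m":74,"wi":7},"mj":4,"pkb":{"myv":59,"npt":17,"nwq":12,"wh":16}}
After op 7 (replace /a/3 99): {"a":[43,88,68,99,84,61],"kj":{"ih":42,"m":74,"wi":7},"mj":4,"pkb":{"myv":59,"npt":17,"nwq":12,"wh":16}}
After op 8 (add /yy 60): {"a":[43,88,68,99,84,61],"kj":{"ih":42,"m":74,"wi":7},"mj":4,"pkb":{"myv":59,"npt":17,"nwq":12,"wh":16},"yy":60}
After op 9 (replace /a/2 94): {"a":[43,88,94,99,84,61],"kj":{"ih":42,"m":74,"wi":7},"mj":4,"pkb":{"myv":59,"npt":17,"nwq":12,"wh":16},"yy":60}
After op 10 (add /pkb/qjr 2): {"a":[43,88,94,99,84,61],"kj":{"ih":42,"m":74,"wi":7},"mj":4,"pkb":{"myv":59,"npt":17,"nwq":12,"qjr":2,"wh":16},"yy":60}
After op 11 (add /a/5 12): {"a":[43,88,94,99,84,12,61],"kj":{"ih":42,"m":74,"wi":7},"mj":4,"pkb":{"myv":59,"npt":17,"nwq":12,"qjr":2,"wh":16},"yy":60}
After op 12 (remove /pkb/wh): {"a":[43,88,94,99,84,12,61],"kj":{"ih":42,"m":74,"wi":7},"mj":4,"pkb":{"myv":59,"npt":17,"nwq":12,"qjr":2},"yy":60}
After op 13 (remove /yy): {"a":[43,88,94,99,84,12,61],"kj":{"ih":42,"m":74,"wi":7},"mj":4,"pkb":{"myv":59,"npt":17,"nwq":12,"qjr":2}}
After op 14 (replace /a/2 60): {"a":[43,88,60,99,84,12,61],"kj":{"ih":42,"m":74,"wi":7},"mj":4,"pkb":{"myv":59,"npt":17,"nwq":12,"qjr":2}}
After op 15 (remove /a/3): {"a":[43,88,60,84,12,61],"kj":{"ih":42,"m":74,"wi":7},"mj":4,"pkb":{"myv":59,"npt":17,"nwq":12,"qjr":2}}
After op 16 (replace /a/3 44): {"a":[43,88,60,44,12,61],"kj":{"ih":42,"m":74,"wi":7},"mj":4,"pkb":{"myv":59,"npt":17,"nwq":12,"qjr":2}}
After op 17 (remove /pkb/qjr): {"a":[43,88,60,44,12,61],"kj":{"ih":42,"m":74,"wi":7},"mj":4,"pkb":{"myv":59,"npt":17,"nwq":12}}
After op 18 (add /kj/wi 30): {"a":[43,88,60,44,12,61],"kj":{"ih":42,"m":74,"wi":30},"mj":4,"pkb":{"myv":59,"npt":17,"nwq":12}}
After op 19 (add /a/2 98): {"a":[43,88,98,60,44,12,61],"kj":{"ih":42,"m":74,"wi":30},"mj":4,"pkb":{"myv":59,"npt":17,"nwq":12}}
After op 20 (remove /a/4): {"a":[43,88,98,60,12,61],"kj":{"ih":42,"m":74,"wi":30},"mj":4,"pkb":{"myv":59,"npt":17,"nwq":12}}
After op 21 (replace /kj/m 42): {"a":[43,88,98,60,12,61],"kj":{"ih":42,"m":42,"wi":30},"mj":4,"pkb":{"myv":59,"npt":17,"nwq":12}}
After op 22 (add /mj 60): {"a":[43,88,98,60,12,61],"kj":{"ih":42,"m":42,"wi":30},"mj":60,"pkb":{"myv":59,"npt":17,"nwq":12}}
After op 23 (add /pkb/aw 68): {"a":[43,88,98,60,12,61],"kj":{"ih":42,"m":42,"wi":30},"mj":60,"pkb":{"aw":68,"myv":59,"npt":17,"nwq":12}}
After op 24 (replace /a/0 33): {"a":[33,88,98,60,12,61],"kj":{"ih":42,"m":42,"wi":30},"mj":60,"pkb":{"aw":68,"myv":59,"npt":17,"nwq":12}}
After op 25 (add /kj/gwh 14): {"a":[33,88,98,60,12,61],"kj":{"gwh":14,"ih":42,"m":42,"wi":30},"mj":60,"pkb":{"aw":68,"myv":59,"npt":17,"nwq":12}}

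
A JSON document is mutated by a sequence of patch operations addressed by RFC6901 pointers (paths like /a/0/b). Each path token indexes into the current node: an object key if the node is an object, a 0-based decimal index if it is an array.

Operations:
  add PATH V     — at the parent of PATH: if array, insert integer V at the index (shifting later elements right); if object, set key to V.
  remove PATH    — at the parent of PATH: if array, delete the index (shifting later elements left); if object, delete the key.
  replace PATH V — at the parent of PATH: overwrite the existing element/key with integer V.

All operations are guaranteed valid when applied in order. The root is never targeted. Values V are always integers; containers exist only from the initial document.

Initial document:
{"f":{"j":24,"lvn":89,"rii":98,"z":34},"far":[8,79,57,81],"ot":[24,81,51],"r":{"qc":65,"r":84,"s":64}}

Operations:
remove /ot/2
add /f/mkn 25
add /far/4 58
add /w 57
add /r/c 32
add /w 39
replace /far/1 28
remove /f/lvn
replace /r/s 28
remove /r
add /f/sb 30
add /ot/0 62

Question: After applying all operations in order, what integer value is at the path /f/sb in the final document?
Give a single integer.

After op 1 (remove /ot/2): {"f":{"j":24,"lvn":89,"rii":98,"z":34},"far":[8,79,57,81],"ot":[24,81],"r":{"qc":65,"r":84,"s":64}}
After op 2 (add /f/mkn 25): {"f":{"j":24,"lvn":89,"mkn":25,"rii":98,"z":34},"far":[8,79,57,81],"ot":[24,81],"r":{"qc":65,"r":84,"s":64}}
After op 3 (add /far/4 58): {"f":{"j":24,"lvn":89,"mkn":25,"rii":98,"z":34},"far":[8,79,57,81,58],"ot":[24,81],"r":{"qc":65,"r":84,"s":64}}
After op 4 (add /w 57): {"f":{"j":24,"lvn":89,"mkn":25,"rii":98,"z":34},"far":[8,79,57,81,58],"ot":[24,81],"r":{"qc":65,"r":84,"s":64},"w":57}
After op 5 (add /r/c 32): {"f":{"j":24,"lvn":89,"mkn":25,"rii":98,"z":34},"far":[8,79,57,81,58],"ot":[24,81],"r":{"c":32,"qc":65,"r":84,"s":64},"w":57}
After op 6 (add /w 39): {"f":{"j":24,"lvn":89,"mkn":25,"rii":98,"z":34},"far":[8,79,57,81,58],"ot":[24,81],"r":{"c":32,"qc":65,"r":84,"s":64},"w":39}
After op 7 (replace /far/1 28): {"f":{"j":24,"lvn":89,"mkn":25,"rii":98,"z":34},"far":[8,28,57,81,58],"ot":[24,81],"r":{"c":32,"qc":65,"r":84,"s":64},"w":39}
After op 8 (remove /f/lvn): {"f":{"j":24,"mkn":25,"rii":98,"z":34},"far":[8,28,57,81,58],"ot":[24,81],"r":{"c":32,"qc":65,"r":84,"s":64},"w":39}
After op 9 (replace /r/s 28): {"f":{"j":24,"mkn":25,"rii":98,"z":34},"far":[8,28,57,81,58],"ot":[24,81],"r":{"c":32,"qc":65,"r":84,"s":28},"w":39}
After op 10 (remove /r): {"f":{"j":24,"mkn":25,"rii":98,"z":34},"far":[8,28,57,81,58],"ot":[24,81],"w":39}
After op 11 (add /f/sb 30): {"f":{"j":24,"mkn":25,"rii":98,"sb":30,"z":34},"far":[8,28,57,81,58],"ot":[24,81],"w":39}
After op 12 (add /ot/0 62): {"f":{"j":24,"mkn":25,"rii":98,"sb":30,"z":34},"far":[8,28,57,81,58],"ot":[62,24,81],"w":39}
Value at /f/sb: 30

Answer: 30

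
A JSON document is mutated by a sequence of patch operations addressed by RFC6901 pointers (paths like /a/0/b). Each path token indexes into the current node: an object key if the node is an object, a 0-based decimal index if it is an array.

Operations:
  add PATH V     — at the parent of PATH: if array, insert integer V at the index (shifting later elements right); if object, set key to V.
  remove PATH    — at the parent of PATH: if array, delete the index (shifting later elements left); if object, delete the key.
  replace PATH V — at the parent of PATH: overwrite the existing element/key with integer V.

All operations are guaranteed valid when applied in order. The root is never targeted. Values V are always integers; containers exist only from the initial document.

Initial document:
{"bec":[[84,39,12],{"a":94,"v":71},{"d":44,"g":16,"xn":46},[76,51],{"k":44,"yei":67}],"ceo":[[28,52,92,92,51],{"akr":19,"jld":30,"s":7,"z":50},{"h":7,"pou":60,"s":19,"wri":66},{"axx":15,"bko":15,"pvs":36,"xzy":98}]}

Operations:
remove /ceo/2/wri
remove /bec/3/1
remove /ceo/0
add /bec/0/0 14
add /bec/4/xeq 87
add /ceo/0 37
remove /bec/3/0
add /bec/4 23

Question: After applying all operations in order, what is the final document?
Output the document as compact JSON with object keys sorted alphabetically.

After op 1 (remove /ceo/2/wri): {"bec":[[84,39,12],{"a":94,"v":71},{"d":44,"g":16,"xn":46},[76,51],{"k":44,"yei":67}],"ceo":[[28,52,92,92,51],{"akr":19,"jld":30,"s":7,"z":50},{"h":7,"pou":60,"s":19},{"axx":15,"bko":15,"pvs":36,"xzy":98}]}
After op 2 (remove /bec/3/1): {"bec":[[84,39,12],{"a":94,"v":71},{"d":44,"g":16,"xn":46},[76],{"k":44,"yei":67}],"ceo":[[28,52,92,92,51],{"akr":19,"jld":30,"s":7,"z":50},{"h":7,"pou":60,"s":19},{"axx":15,"bko":15,"pvs":36,"xzy":98}]}
After op 3 (remove /ceo/0): {"bec":[[84,39,12],{"a":94,"v":71},{"d":44,"g":16,"xn":46},[76],{"k":44,"yei":67}],"ceo":[{"akr":19,"jld":30,"s":7,"z":50},{"h":7,"pou":60,"s":19},{"axx":15,"bko":15,"pvs":36,"xzy":98}]}
After op 4 (add /bec/0/0 14): {"bec":[[14,84,39,12],{"a":94,"v":71},{"d":44,"g":16,"xn":46},[76],{"k":44,"yei":67}],"ceo":[{"akr":19,"jld":30,"s":7,"z":50},{"h":7,"pou":60,"s":19},{"axx":15,"bko":15,"pvs":36,"xzy":98}]}
After op 5 (add /bec/4/xeq 87): {"bec":[[14,84,39,12],{"a":94,"v":71},{"d":44,"g":16,"xn":46},[76],{"k":44,"xeq":87,"yei":67}],"ceo":[{"akr":19,"jld":30,"s":7,"z":50},{"h":7,"pou":60,"s":19},{"axx":15,"bko":15,"pvs":36,"xzy":98}]}
After op 6 (add /ceo/0 37): {"bec":[[14,84,39,12],{"a":94,"v":71},{"d":44,"g":16,"xn":46},[76],{"k":44,"xeq":87,"yei":67}],"ceo":[37,{"akr":19,"jld":30,"s":7,"z":50},{"h":7,"pou":60,"s":19},{"axx":15,"bko":15,"pvs":36,"xzy":98}]}
After op 7 (remove /bec/3/0): {"bec":[[14,84,39,12],{"a":94,"v":71},{"d":44,"g":16,"xn":46},[],{"k":44,"xeq":87,"yei":67}],"ceo":[37,{"akr":19,"jld":30,"s":7,"z":50},{"h":7,"pou":60,"s":19},{"axx":15,"bko":15,"pvs":36,"xzy":98}]}
After op 8 (add /bec/4 23): {"bec":[[14,84,39,12],{"a":94,"v":71},{"d":44,"g":16,"xn":46},[],23,{"k":44,"xeq":87,"yei":67}],"ceo":[37,{"akr":19,"jld":30,"s":7,"z":50},{"h":7,"pou":60,"s":19},{"axx":15,"bko":15,"pvs":36,"xzy":98}]}

Answer: {"bec":[[14,84,39,12],{"a":94,"v":71},{"d":44,"g":16,"xn":46},[],23,{"k":44,"xeq":87,"yei":67}],"ceo":[37,{"akr":19,"jld":30,"s":7,"z":50},{"h":7,"pou":60,"s":19},{"axx":15,"bko":15,"pvs":36,"xzy":98}]}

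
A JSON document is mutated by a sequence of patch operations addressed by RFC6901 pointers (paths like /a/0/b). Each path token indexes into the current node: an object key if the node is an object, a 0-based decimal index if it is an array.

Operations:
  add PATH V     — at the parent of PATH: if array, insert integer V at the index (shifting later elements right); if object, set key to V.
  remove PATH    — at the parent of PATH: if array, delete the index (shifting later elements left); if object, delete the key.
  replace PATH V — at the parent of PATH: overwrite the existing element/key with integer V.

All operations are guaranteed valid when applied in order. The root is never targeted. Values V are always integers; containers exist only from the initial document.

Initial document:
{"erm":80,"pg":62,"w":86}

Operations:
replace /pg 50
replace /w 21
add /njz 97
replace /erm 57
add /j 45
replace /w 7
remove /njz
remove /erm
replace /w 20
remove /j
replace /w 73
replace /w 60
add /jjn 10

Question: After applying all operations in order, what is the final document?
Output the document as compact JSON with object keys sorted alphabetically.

Answer: {"jjn":10,"pg":50,"w":60}

Derivation:
After op 1 (replace /pg 50): {"erm":80,"pg":50,"w":86}
After op 2 (replace /w 21): {"erm":80,"pg":50,"w":21}
After op 3 (add /njz 97): {"erm":80,"njz":97,"pg":50,"w":21}
After op 4 (replace /erm 57): {"erm":57,"njz":97,"pg":50,"w":21}
After op 5 (add /j 45): {"erm":57,"j":45,"njz":97,"pg":50,"w":21}
After op 6 (replace /w 7): {"erm":57,"j":45,"njz":97,"pg":50,"w":7}
After op 7 (remove /njz): {"erm":57,"j":45,"pg":50,"w":7}
After op 8 (remove /erm): {"j":45,"pg":50,"w":7}
After op 9 (replace /w 20): {"j":45,"pg":50,"w":20}
After op 10 (remove /j): {"pg":50,"w":20}
After op 11 (replace /w 73): {"pg":50,"w":73}
After op 12 (replace /w 60): {"pg":50,"w":60}
After op 13 (add /jjn 10): {"jjn":10,"pg":50,"w":60}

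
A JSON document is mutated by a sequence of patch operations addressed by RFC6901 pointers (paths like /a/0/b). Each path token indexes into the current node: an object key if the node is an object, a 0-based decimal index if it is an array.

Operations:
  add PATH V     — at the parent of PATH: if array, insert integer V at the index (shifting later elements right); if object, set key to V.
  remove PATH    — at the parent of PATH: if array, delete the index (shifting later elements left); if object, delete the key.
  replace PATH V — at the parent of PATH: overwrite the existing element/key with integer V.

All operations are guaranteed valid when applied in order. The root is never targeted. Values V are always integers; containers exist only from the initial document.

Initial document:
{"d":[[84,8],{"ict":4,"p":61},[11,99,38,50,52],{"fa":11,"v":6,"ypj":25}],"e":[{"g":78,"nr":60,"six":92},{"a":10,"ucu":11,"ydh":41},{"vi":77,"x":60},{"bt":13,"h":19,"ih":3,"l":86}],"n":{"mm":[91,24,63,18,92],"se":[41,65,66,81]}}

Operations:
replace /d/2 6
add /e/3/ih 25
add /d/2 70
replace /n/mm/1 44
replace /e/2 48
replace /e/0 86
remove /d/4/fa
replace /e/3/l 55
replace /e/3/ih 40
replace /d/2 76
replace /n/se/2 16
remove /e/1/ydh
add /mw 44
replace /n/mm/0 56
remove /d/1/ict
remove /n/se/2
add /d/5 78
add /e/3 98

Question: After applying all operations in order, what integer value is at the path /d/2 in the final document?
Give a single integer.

Answer: 76

Derivation:
After op 1 (replace /d/2 6): {"d":[[84,8],{"ict":4,"p":61},6,{"fa":11,"v":6,"ypj":25}],"e":[{"g":78,"nr":60,"six":92},{"a":10,"ucu":11,"ydh":41},{"vi":77,"x":60},{"bt":13,"h":19,"ih":3,"l":86}],"n":{"mm":[91,24,63,18,92],"se":[41,65,66,81]}}
After op 2 (add /e/3/ih 25): {"d":[[84,8],{"ict":4,"p":61},6,{"fa":11,"v":6,"ypj":25}],"e":[{"g":78,"nr":60,"six":92},{"a":10,"ucu":11,"ydh":41},{"vi":77,"x":60},{"bt":13,"h":19,"ih":25,"l":86}],"n":{"mm":[91,24,63,18,92],"se":[41,65,66,81]}}
After op 3 (add /d/2 70): {"d":[[84,8],{"ict":4,"p":61},70,6,{"fa":11,"v":6,"ypj":25}],"e":[{"g":78,"nr":60,"six":92},{"a":10,"ucu":11,"ydh":41},{"vi":77,"x":60},{"bt":13,"h":19,"ih":25,"l":86}],"n":{"mm":[91,24,63,18,92],"se":[41,65,66,81]}}
After op 4 (replace /n/mm/1 44): {"d":[[84,8],{"ict":4,"p":61},70,6,{"fa":11,"v":6,"ypj":25}],"e":[{"g":78,"nr":60,"six":92},{"a":10,"ucu":11,"ydh":41},{"vi":77,"x":60},{"bt":13,"h":19,"ih":25,"l":86}],"n":{"mm":[91,44,63,18,92],"se":[41,65,66,81]}}
After op 5 (replace /e/2 48): {"d":[[84,8],{"ict":4,"p":61},70,6,{"fa":11,"v":6,"ypj":25}],"e":[{"g":78,"nr":60,"six":92},{"a":10,"ucu":11,"ydh":41},48,{"bt":13,"h":19,"ih":25,"l":86}],"n":{"mm":[91,44,63,18,92],"se":[41,65,66,81]}}
After op 6 (replace /e/0 86): {"d":[[84,8],{"ict":4,"p":61},70,6,{"fa":11,"v":6,"ypj":25}],"e":[86,{"a":10,"ucu":11,"ydh":41},48,{"bt":13,"h":19,"ih":25,"l":86}],"n":{"mm":[91,44,63,18,92],"se":[41,65,66,81]}}
After op 7 (remove /d/4/fa): {"d":[[84,8],{"ict":4,"p":61},70,6,{"v":6,"ypj":25}],"e":[86,{"a":10,"ucu":11,"ydh":41},48,{"bt":13,"h":19,"ih":25,"l":86}],"n":{"mm":[91,44,63,18,92],"se":[41,65,66,81]}}
After op 8 (replace /e/3/l 55): {"d":[[84,8],{"ict":4,"p":61},70,6,{"v":6,"ypj":25}],"e":[86,{"a":10,"ucu":11,"ydh":41},48,{"bt":13,"h":19,"ih":25,"l":55}],"n":{"mm":[91,44,63,18,92],"se":[41,65,66,81]}}
After op 9 (replace /e/3/ih 40): {"d":[[84,8],{"ict":4,"p":61},70,6,{"v":6,"ypj":25}],"e":[86,{"a":10,"ucu":11,"ydh":41},48,{"bt":13,"h":19,"ih":40,"l":55}],"n":{"mm":[91,44,63,18,92],"se":[41,65,66,81]}}
After op 10 (replace /d/2 76): {"d":[[84,8],{"ict":4,"p":61},76,6,{"v":6,"ypj":25}],"e":[86,{"a":10,"ucu":11,"ydh":41},48,{"bt":13,"h":19,"ih":40,"l":55}],"n":{"mm":[91,44,63,18,92],"se":[41,65,66,81]}}
After op 11 (replace /n/se/2 16): {"d":[[84,8],{"ict":4,"p":61},76,6,{"v":6,"ypj":25}],"e":[86,{"a":10,"ucu":11,"ydh":41},48,{"bt":13,"h":19,"ih":40,"l":55}],"n":{"mm":[91,44,63,18,92],"se":[41,65,16,81]}}
After op 12 (remove /e/1/ydh): {"d":[[84,8],{"ict":4,"p":61},76,6,{"v":6,"ypj":25}],"e":[86,{"a":10,"ucu":11},48,{"bt":13,"h":19,"ih":40,"l":55}],"n":{"mm":[91,44,63,18,92],"se":[41,65,16,81]}}
After op 13 (add /mw 44): {"d":[[84,8],{"ict":4,"p":61},76,6,{"v":6,"ypj":25}],"e":[86,{"a":10,"ucu":11},48,{"bt":13,"h":19,"ih":40,"l":55}],"mw":44,"n":{"mm":[91,44,63,18,92],"se":[41,65,16,81]}}
After op 14 (replace /n/mm/0 56): {"d":[[84,8],{"ict":4,"p":61},76,6,{"v":6,"ypj":25}],"e":[86,{"a":10,"ucu":11},48,{"bt":13,"h":19,"ih":40,"l":55}],"mw":44,"n":{"mm":[56,44,63,18,92],"se":[41,65,16,81]}}
After op 15 (remove /d/1/ict): {"d":[[84,8],{"p":61},76,6,{"v":6,"ypj":25}],"e":[86,{"a":10,"ucu":11},48,{"bt":13,"h":19,"ih":40,"l":55}],"mw":44,"n":{"mm":[56,44,63,18,92],"se":[41,65,16,81]}}
After op 16 (remove /n/se/2): {"d":[[84,8],{"p":61},76,6,{"v":6,"ypj":25}],"e":[86,{"a":10,"ucu":11},48,{"bt":13,"h":19,"ih":40,"l":55}],"mw":44,"n":{"mm":[56,44,63,18,92],"se":[41,65,81]}}
After op 17 (add /d/5 78): {"d":[[84,8],{"p":61},76,6,{"v":6,"ypj":25},78],"e":[86,{"a":10,"ucu":11},48,{"bt":13,"h":19,"ih":40,"l":55}],"mw":44,"n":{"mm":[56,44,63,18,92],"se":[41,65,81]}}
After op 18 (add /e/3 98): {"d":[[84,8],{"p":61},76,6,{"v":6,"ypj":25},78],"e":[86,{"a":10,"ucu":11},48,98,{"bt":13,"h":19,"ih":40,"l":55}],"mw":44,"n":{"mm":[56,44,63,18,92],"se":[41,65,81]}}
Value at /d/2: 76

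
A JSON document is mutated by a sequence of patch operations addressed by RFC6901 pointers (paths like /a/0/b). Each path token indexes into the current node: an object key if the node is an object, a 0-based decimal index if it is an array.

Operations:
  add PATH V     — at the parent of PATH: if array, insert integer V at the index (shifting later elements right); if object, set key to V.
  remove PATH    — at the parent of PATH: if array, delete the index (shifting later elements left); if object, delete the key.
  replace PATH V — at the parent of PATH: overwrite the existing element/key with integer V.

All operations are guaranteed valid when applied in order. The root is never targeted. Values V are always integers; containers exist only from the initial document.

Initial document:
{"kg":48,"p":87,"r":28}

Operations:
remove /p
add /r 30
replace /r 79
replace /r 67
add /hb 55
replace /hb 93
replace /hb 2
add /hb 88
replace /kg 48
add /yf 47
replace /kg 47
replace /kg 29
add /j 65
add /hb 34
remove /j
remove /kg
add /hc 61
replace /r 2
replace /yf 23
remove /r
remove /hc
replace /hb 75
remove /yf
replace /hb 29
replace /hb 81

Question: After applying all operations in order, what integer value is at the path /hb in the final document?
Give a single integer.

After op 1 (remove /p): {"kg":48,"r":28}
After op 2 (add /r 30): {"kg":48,"r":30}
After op 3 (replace /r 79): {"kg":48,"r":79}
After op 4 (replace /r 67): {"kg":48,"r":67}
After op 5 (add /hb 55): {"hb":55,"kg":48,"r":67}
After op 6 (replace /hb 93): {"hb":93,"kg":48,"r":67}
After op 7 (replace /hb 2): {"hb":2,"kg":48,"r":67}
After op 8 (add /hb 88): {"hb":88,"kg":48,"r":67}
After op 9 (replace /kg 48): {"hb":88,"kg":48,"r":67}
After op 10 (add /yf 47): {"hb":88,"kg":48,"r":67,"yf":47}
After op 11 (replace /kg 47): {"hb":88,"kg":47,"r":67,"yf":47}
After op 12 (replace /kg 29): {"hb":88,"kg":29,"r":67,"yf":47}
After op 13 (add /j 65): {"hb":88,"j":65,"kg":29,"r":67,"yf":47}
After op 14 (add /hb 34): {"hb":34,"j":65,"kg":29,"r":67,"yf":47}
After op 15 (remove /j): {"hb":34,"kg":29,"r":67,"yf":47}
After op 16 (remove /kg): {"hb":34,"r":67,"yf":47}
After op 17 (add /hc 61): {"hb":34,"hc":61,"r":67,"yf":47}
After op 18 (replace /r 2): {"hb":34,"hc":61,"r":2,"yf":47}
After op 19 (replace /yf 23): {"hb":34,"hc":61,"r":2,"yf":23}
After op 20 (remove /r): {"hb":34,"hc":61,"yf":23}
After op 21 (remove /hc): {"hb":34,"yf":23}
After op 22 (replace /hb 75): {"hb":75,"yf":23}
After op 23 (remove /yf): {"hb":75}
After op 24 (replace /hb 29): {"hb":29}
After op 25 (replace /hb 81): {"hb":81}
Value at /hb: 81

Answer: 81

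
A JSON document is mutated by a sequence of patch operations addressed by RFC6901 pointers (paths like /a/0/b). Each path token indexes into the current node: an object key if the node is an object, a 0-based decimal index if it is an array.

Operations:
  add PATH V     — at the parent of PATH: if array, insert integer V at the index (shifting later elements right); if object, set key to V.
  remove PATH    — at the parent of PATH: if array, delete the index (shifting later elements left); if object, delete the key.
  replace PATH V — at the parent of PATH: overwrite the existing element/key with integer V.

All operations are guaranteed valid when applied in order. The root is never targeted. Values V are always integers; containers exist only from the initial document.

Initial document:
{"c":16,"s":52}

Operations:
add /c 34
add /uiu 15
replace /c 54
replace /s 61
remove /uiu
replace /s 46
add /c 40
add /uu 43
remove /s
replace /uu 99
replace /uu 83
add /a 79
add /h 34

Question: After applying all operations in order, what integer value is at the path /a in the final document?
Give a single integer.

After op 1 (add /c 34): {"c":34,"s":52}
After op 2 (add /uiu 15): {"c":34,"s":52,"uiu":15}
After op 3 (replace /c 54): {"c":54,"s":52,"uiu":15}
After op 4 (replace /s 61): {"c":54,"s":61,"uiu":15}
After op 5 (remove /uiu): {"c":54,"s":61}
After op 6 (replace /s 46): {"c":54,"s":46}
After op 7 (add /c 40): {"c":40,"s":46}
After op 8 (add /uu 43): {"c":40,"s":46,"uu":43}
After op 9 (remove /s): {"c":40,"uu":43}
After op 10 (replace /uu 99): {"c":40,"uu":99}
After op 11 (replace /uu 83): {"c":40,"uu":83}
After op 12 (add /a 79): {"a":79,"c":40,"uu":83}
After op 13 (add /h 34): {"a":79,"c":40,"h":34,"uu":83}
Value at /a: 79

Answer: 79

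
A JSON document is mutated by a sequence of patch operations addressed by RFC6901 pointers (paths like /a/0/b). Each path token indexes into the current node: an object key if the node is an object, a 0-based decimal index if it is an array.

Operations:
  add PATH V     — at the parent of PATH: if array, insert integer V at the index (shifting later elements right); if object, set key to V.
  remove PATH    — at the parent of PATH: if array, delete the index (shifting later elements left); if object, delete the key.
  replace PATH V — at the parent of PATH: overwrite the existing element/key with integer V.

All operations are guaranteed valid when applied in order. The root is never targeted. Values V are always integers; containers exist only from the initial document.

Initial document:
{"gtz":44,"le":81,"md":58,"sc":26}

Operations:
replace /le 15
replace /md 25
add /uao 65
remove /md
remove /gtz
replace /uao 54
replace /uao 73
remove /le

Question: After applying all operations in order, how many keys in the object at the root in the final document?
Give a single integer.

After op 1 (replace /le 15): {"gtz":44,"le":15,"md":58,"sc":26}
After op 2 (replace /md 25): {"gtz":44,"le":15,"md":25,"sc":26}
After op 3 (add /uao 65): {"gtz":44,"le":15,"md":25,"sc":26,"uao":65}
After op 4 (remove /md): {"gtz":44,"le":15,"sc":26,"uao":65}
After op 5 (remove /gtz): {"le":15,"sc":26,"uao":65}
After op 6 (replace /uao 54): {"le":15,"sc":26,"uao":54}
After op 7 (replace /uao 73): {"le":15,"sc":26,"uao":73}
After op 8 (remove /le): {"sc":26,"uao":73}
Size at the root: 2

Answer: 2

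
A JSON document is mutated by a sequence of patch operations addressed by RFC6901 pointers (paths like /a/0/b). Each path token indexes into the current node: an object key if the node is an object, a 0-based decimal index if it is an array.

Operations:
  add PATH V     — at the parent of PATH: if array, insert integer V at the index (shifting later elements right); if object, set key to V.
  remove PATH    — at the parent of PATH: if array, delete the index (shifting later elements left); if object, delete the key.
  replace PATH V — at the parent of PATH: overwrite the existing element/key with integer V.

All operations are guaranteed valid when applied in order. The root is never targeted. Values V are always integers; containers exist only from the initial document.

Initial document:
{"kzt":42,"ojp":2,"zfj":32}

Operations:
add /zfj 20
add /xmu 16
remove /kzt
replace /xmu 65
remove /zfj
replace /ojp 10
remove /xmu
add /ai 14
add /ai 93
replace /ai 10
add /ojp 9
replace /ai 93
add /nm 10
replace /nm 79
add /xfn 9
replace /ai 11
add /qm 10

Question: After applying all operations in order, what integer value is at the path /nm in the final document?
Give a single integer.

After op 1 (add /zfj 20): {"kzt":42,"ojp":2,"zfj":20}
After op 2 (add /xmu 16): {"kzt":42,"ojp":2,"xmu":16,"zfj":20}
After op 3 (remove /kzt): {"ojp":2,"xmu":16,"zfj":20}
After op 4 (replace /xmu 65): {"ojp":2,"xmu":65,"zfj":20}
After op 5 (remove /zfj): {"ojp":2,"xmu":65}
After op 6 (replace /ojp 10): {"ojp":10,"xmu":65}
After op 7 (remove /xmu): {"ojp":10}
After op 8 (add /ai 14): {"ai":14,"ojp":10}
After op 9 (add /ai 93): {"ai":93,"ojp":10}
After op 10 (replace /ai 10): {"ai":10,"ojp":10}
After op 11 (add /ojp 9): {"ai":10,"ojp":9}
After op 12 (replace /ai 93): {"ai":93,"ojp":9}
After op 13 (add /nm 10): {"ai":93,"nm":10,"ojp":9}
After op 14 (replace /nm 79): {"ai":93,"nm":79,"ojp":9}
After op 15 (add /xfn 9): {"ai":93,"nm":79,"ojp":9,"xfn":9}
After op 16 (replace /ai 11): {"ai":11,"nm":79,"ojp":9,"xfn":9}
After op 17 (add /qm 10): {"ai":11,"nm":79,"ojp":9,"qm":10,"xfn":9}
Value at /nm: 79

Answer: 79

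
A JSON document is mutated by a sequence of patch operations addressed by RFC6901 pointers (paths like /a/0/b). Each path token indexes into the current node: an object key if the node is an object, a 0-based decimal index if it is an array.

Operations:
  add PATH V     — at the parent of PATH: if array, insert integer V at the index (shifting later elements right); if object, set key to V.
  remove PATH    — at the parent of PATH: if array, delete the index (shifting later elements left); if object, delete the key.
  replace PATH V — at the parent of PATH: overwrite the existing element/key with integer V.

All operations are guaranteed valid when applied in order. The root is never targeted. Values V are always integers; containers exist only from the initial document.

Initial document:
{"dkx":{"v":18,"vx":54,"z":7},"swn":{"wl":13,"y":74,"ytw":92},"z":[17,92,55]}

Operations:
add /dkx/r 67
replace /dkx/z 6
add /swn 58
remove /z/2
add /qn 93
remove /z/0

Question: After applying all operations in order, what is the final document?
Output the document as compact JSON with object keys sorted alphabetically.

After op 1 (add /dkx/r 67): {"dkx":{"r":67,"v":18,"vx":54,"z":7},"swn":{"wl":13,"y":74,"ytw":92},"z":[17,92,55]}
After op 2 (replace /dkx/z 6): {"dkx":{"r":67,"v":18,"vx":54,"z":6},"swn":{"wl":13,"y":74,"ytw":92},"z":[17,92,55]}
After op 3 (add /swn 58): {"dkx":{"r":67,"v":18,"vx":54,"z":6},"swn":58,"z":[17,92,55]}
After op 4 (remove /z/2): {"dkx":{"r":67,"v":18,"vx":54,"z":6},"swn":58,"z":[17,92]}
After op 5 (add /qn 93): {"dkx":{"r":67,"v":18,"vx":54,"z":6},"qn":93,"swn":58,"z":[17,92]}
After op 6 (remove /z/0): {"dkx":{"r":67,"v":18,"vx":54,"z":6},"qn":93,"swn":58,"z":[92]}

Answer: {"dkx":{"r":67,"v":18,"vx":54,"z":6},"qn":93,"swn":58,"z":[92]}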